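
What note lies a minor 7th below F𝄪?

G##

A seventh below F lands on the letter G.
A minor seventh spans 10 semitones, so F## moves to pitch class 9. On the letter G that is G##.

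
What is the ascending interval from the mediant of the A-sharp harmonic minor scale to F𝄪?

The mediant of A# harmonic minor is C#.
C# up to F##: letters C→F make it a fourth; 6 semitones makes it augmented.

augmented fourth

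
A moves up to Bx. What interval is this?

doubly augmented second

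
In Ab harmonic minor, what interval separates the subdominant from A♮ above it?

augmented fifth

The subdominant of Ab harmonic minor is Db.
Db up to A: letters D→A make it a fifth; 8 semitones makes it augmented.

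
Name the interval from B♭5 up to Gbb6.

diminished sixth

The letter names run B→G, a span of 5 letter steps, so the interval is some kind of sixth.
Bb to Gbb is 7 semitones. A major sixth is 9, so 7 makes it diminished.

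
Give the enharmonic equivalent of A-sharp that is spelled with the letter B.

Bb

A# is pitch class 10. The letter B alone is pitch class 11.
To reach pitch class 10 from B requires an offset of -1 semitone, i.e. flat: Bb.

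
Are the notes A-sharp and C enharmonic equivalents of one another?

A# is pitch class 10; C is pitch class 0.
The pitch classes differ (10 vs. 0), so they are not enharmonic equivalents.

No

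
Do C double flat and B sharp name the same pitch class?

Two spellings are enharmonically equivalent only if they share a pitch class.
Here Cbb → 10, B# → 0; 0 ≠ 10, so they are not.

No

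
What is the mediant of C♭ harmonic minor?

Degree 3 takes the letter 2 steps above C, which is E.
In harmonic minor, degree 3 sits 3 semitones above the tonic. Cb + 3 semitones is pitch class 2, spelled on E as Ebb.

Ebb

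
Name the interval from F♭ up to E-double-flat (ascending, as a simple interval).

The letter names run F→E, a span of 6 letter steps, so the interval is some kind of seventh.
Fb to Ebb is 10 semitones. A major seventh is 11, so 10 makes it minor.

minor seventh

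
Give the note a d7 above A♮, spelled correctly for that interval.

A seventh above A lands on the letter G.
A diminished seventh spans 9 semitones, so A moves to pitch class 6. On the letter G that is Gb.

Gb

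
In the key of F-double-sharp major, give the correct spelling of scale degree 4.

The F## major scale runs F## G## A## B# C## D## E##.
Degree 4 is B#.

B#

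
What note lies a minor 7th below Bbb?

Cb

A seventh below B lands on the letter C.
A minor seventh spans 10 semitones, so Bbb moves to pitch class 11. On the letter C that is Cb.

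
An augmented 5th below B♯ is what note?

E

A fifth below B lands on the letter E.
An augmented fifth spans 8 semitones, so B# moves to pitch class 4. On the letter E that is E.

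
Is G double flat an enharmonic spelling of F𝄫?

No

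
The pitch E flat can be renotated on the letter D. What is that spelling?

Plain D sits 1 semitone below Eb, so on the letter D the same pitch needs a sharp: D#.

D#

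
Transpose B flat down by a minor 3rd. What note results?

G

B down a major third is G, so the target letter is G.
From Bb, a minor third is 3 semitones down: G.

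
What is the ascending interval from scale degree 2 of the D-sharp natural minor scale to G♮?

diminished third

Scale degree 2 of D# natural minor is E#.
E# up to G: letters E→G make it a third; 2 semitones makes it diminished.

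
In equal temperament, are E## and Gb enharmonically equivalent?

E## is pitch class 6; Gb is pitch class 6.
All spellings map to pitch class 6, so they are enharmonically equivalent.

Yes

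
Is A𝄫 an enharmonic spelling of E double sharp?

Two spellings are enharmonically equivalent only if they share a pitch class.
Here Abb → 7, E## → 6; 6 ≠ 7, so they are not.

No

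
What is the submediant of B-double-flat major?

The Bbb major scale runs Bbb Cb Db Ebb Fb Gb Ab.
Degree 6 is Gb.

Gb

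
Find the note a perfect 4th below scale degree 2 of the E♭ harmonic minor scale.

Scale degree 2 of Eb harmonic minor is F.
A perfect fourth (5 semitones) below F lands on the letter C, giving C.

C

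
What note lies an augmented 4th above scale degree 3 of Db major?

B

Scale degree 3 of Db major is F.
An augmented fourth (6 semitones) above F lands on the letter B, giving B.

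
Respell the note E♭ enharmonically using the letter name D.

D#

Eb is pitch class 3. The letter D alone is pitch class 2.
To reach pitch class 3 from D requires an offset of +1 semitone, i.e. sharp: D#.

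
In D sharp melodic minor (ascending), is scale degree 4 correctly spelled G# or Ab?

G#

Each scale degree takes a distinct letter name. Degree 4 of a scale on D must use the letter G.
G# and Ab are enharmonically the same pitch, but only G# uses the letter G, so it is the correct spelling here.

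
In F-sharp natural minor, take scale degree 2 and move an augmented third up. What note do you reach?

B##

Scale degree 2 of F# natural minor is G#.
An augmented third (5 semitones) above G# lands on the letter B, giving B##.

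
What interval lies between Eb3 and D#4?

augmented seventh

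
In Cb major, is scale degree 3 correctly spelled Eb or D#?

Eb

Each scale degree takes a distinct letter name. Degree 3 of a scale on C must use the letter E.
Eb and D# are enharmonically the same pitch, but only Eb uses the letter E, so it is the correct spelling here.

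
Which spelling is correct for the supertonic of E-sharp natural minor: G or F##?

F##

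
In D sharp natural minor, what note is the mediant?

The D# natural minor scale runs D# E# F# G# A# B C#.
Degree 3 is F#.

F#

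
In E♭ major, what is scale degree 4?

The Eb major scale runs Eb F G Ab Bb C D.
Degree 4 is Ab.

Ab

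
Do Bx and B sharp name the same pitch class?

No

B## is pitch class 1; B# is pitch class 0.
The pitch classes differ (1 vs. 0), so they are not enharmonic equivalents.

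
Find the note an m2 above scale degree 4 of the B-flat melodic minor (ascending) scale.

Scale degree 4 of Bb melodic minor (ascending) is Eb.
A minor second (1 semitone) above Eb lands on the letter F, giving Fb.

Fb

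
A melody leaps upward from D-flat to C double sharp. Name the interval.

Counting letters D–E–F–G–A–B–C gives a seventh.
Db→C## = 13 semitones, 2 wider than the major seventh (11), so doubly augmented.

doubly augmented seventh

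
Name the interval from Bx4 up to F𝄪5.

diminished fifth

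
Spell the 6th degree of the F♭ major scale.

Db

Degree 6 takes the letter 5 steps above F, which is D.
In major, degree 6 sits 9 semitones above the tonic. Fb + 9 semitones is pitch class 1, spelled on D as Db.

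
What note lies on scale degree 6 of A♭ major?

The Ab major scale runs Ab Bb C Db Eb F G.
Degree 6 is F.

F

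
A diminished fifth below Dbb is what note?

Gb

A fifth below D lands on the letter G.
A diminished fifth spans 6 semitones, so Dbb moves to pitch class 6. On the letter G that is Gb.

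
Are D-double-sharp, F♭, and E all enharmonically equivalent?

D## = pitch class 4 and Fb = pitch class 4 and E = pitch class 4 — the same pitch class, so they are enharmonic equivalents.

Yes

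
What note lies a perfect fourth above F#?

F up a perfect fourth is Bb, so the target letter is B.
From F#, a perfect fourth is 5 semitones up: B.

B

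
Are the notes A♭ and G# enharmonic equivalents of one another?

Ab is pitch class 8; G# is pitch class 8.
All spellings map to pitch class 8, so they are enharmonically equivalent.

Yes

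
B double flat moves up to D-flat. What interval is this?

Counting letters B–C–D gives a third.
Bbb→Db = 4 semitones, exactly the major third.

major third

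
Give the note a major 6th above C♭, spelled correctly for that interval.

C up a major sixth is A, so the target letter is A.
From Cb, a major sixth is 9 semitones up: Ab.

Ab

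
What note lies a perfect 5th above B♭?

F

A fifth above B lands on the letter F.
A perfect fifth spans 7 semitones, so Bb moves to pitch class 5. On the letter F that is F.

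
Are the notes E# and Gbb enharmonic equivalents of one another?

Yes

E# is pitch class 5; Gbb is pitch class 5.
All spellings map to pitch class 5, so they are enharmonically equivalent.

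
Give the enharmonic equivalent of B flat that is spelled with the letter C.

Cbb

Bb is pitch class 10. The letter C alone is pitch class 0.
To reach pitch class 10 from C requires an offset of -2 semitones, i.e. double flat: Cbb.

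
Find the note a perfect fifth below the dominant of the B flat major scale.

Bb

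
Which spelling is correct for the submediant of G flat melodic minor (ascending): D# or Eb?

Eb

Each scale degree takes a distinct letter name. Degree 6 of a scale on G must use the letter E.
Eb and D# are enharmonically the same pitch, but only Eb uses the letter E, so it is the correct spelling here.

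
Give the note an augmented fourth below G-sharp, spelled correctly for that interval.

D

G down a perfect fourth is D, so the target letter is D.
From G#, an augmented fourth is 6 semitones down: D.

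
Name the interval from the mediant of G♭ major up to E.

augmented fourth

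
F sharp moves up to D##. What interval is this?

Counting letters F–G–A–B–C–D gives a sixth.
F#→D## = 10 semitones, 1 wider than the major sixth (9), so augmented.

augmented sixth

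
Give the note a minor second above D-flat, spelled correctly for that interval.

D up a major second is E, so the target letter is E.
From Db, a minor second is 1 semitone up: Ebb.

Ebb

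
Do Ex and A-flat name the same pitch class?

E## is pitch class 6; Ab is pitch class 8.
The pitch classes differ (6 vs. 8), so they are not enharmonic equivalents.

No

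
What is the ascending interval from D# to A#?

perfect fifth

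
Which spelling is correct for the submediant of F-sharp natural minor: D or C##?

D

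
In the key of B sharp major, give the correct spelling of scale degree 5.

Degree 5 takes the letter 4 steps above B, which is F.
In major, degree 5 sits 7 semitones above the tonic. B# + 7 semitones is pitch class 7, spelled on F as F##.

F##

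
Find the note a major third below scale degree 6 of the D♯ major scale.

Scale degree 6 of D# major is B#.
A major third (4 semitones) below B# lands on the letter G, giving G#.

G#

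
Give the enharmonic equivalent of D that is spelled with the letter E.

Ebb

Plain E sits 2 semitones above D, so on the letter E the same pitch needs a double flat: Ebb.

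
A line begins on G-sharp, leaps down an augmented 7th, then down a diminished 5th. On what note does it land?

D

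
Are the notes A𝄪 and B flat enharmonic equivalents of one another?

No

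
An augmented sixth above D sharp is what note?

D up a major sixth is B, so the target letter is B.
From D#, an augmented sixth is 10 semitones up: B##.

B##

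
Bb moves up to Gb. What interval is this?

minor sixth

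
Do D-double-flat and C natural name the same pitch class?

Dbb = pitch class 0 and C = pitch class 0 — the same pitch class, so they are enharmonic equivalents.

Yes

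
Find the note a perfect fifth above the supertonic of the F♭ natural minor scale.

The supertonic of Fb natural minor is Gb.
A perfect fifth (7 semitones) above Gb lands on the letter D, giving Db.

Db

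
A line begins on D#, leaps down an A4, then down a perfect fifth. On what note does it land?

An augmented fourth down from D# is A (letter A, 6 semitones down).
A perfect fifth down from A is D (letter D, 7 semitones down).

D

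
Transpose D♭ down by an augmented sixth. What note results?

D down a major sixth is F, so the target letter is F.
From Db, an augmented sixth is 10 semitones down: Fbb.

Fbb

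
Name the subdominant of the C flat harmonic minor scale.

Fb

The Cb harmonic minor scale runs Cb Db Ebb Fb Gb Abb Bb.
Degree 4 is Fb.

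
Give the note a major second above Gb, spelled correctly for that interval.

A second above G lands on the letter A.
A major second spans 2 semitones, so Gb moves to pitch class 8. On the letter A that is Ab.

Ab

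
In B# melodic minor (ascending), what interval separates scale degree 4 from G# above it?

Scale degree 4 of B# melodic minor (ascending) is E#.
E# up to G#: letters E→G make it a third; 3 semitones makes it minor.

minor third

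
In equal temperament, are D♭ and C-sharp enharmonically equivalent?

Db = pitch class 1 and C# = pitch class 1 — the same pitch class, so they are enharmonic equivalents.

Yes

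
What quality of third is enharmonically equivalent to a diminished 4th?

major

A diminished fourth spans 4 semitones.
A third spanning 4 semitones is major (the major third is 4).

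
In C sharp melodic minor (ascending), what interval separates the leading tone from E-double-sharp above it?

augmented fourth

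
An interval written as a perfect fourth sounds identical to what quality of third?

A perfect fourth spans 5 semitones.
A third spanning 5 semitones is augmented (the major third is 4).

augmented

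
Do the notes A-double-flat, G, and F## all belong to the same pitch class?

Yes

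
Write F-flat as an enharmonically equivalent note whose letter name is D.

Plain D sits 2 semitones below Fb, so on the letter D the same pitch needs a double sharp: D##.

D##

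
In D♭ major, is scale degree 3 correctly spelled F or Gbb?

F

Each scale degree takes a distinct letter name. Degree 3 of a scale on D must use the letter F.
F and Gbb are enharmonically the same pitch, but only F uses the letter F, so it is the correct spelling here.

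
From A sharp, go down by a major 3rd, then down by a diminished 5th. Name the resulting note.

A major third down from A# is F# (letter F, 4 semitones down).
A diminished fifth down from F# is B# (letter B, 6 semitones down).

B#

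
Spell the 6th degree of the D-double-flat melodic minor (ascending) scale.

Bbb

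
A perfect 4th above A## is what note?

D##

A fourth above A lands on the letter D.
A perfect fourth spans 5 semitones, so A## moves to pitch class 4. On the letter D that is D##.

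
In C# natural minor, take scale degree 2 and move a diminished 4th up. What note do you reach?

Scale degree 2 of C# natural minor is D#.
A diminished fourth (4 semitones) above D# lands on the letter G, giving G.

G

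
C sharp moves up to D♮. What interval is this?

minor second

Counting letters C–D gives a second.
C#→D = 1 semitone, 1 narrower than the major second (2), so minor.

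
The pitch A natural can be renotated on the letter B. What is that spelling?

Bbb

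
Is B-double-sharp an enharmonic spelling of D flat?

Yes

B## = pitch class 1 and Db = pitch class 1 — the same pitch class, so they are enharmonic equivalents.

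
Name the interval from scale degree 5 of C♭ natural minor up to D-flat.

perfect fifth

Scale degree 5 of Cb natural minor is Gb.
Gb up to Db: letters G→D make it a fifth; 7 semitones makes it perfect.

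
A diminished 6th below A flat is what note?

A down a major sixth is C, so the target letter is C.
From Ab, a diminished sixth is 7 semitones down: C#.

C#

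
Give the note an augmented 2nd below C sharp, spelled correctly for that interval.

A second below C lands on the letter B.
An augmented second spans 3 semitones, so C# moves to pitch class 10. On the letter B that is Bb.

Bb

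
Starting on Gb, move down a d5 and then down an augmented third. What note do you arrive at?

Abb

A diminished fifth down from Gb is C (letter C, 6 semitones down).
An augmented third down from C is Abb (letter A, 5 semitones down).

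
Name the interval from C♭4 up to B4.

The letter names run C→B, a span of 6 letter steps, so the interval is some kind of seventh.
Cb to B is 12 semitones. A major seventh is 11, so 12 makes it augmented.

augmented seventh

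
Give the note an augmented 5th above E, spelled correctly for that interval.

B#

E up a perfect fifth is B, so the target letter is B.
From E, an augmented fifth is 8 semitones up: B#.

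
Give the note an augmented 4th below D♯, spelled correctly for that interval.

A

D down a perfect fourth is A, so the target letter is A.
From D#, an augmented fourth is 6 semitones down: A.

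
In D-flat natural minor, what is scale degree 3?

Fb

Degree 3 takes the letter 2 steps above D, which is F.
In natural minor, degree 3 sits 3 semitones above the tonic. Db + 3 semitones is pitch class 4, spelled on F as Fb.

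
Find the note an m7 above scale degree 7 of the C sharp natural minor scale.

Scale degree 7 of C# natural minor is B.
A minor seventh (10 semitones) above B lands on the letter A, giving A.

A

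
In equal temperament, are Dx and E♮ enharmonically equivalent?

Yes

D## is pitch class 4; E is pitch class 4.
All spellings map to pitch class 4, so they are enharmonically equivalent.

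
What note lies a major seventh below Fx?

F down a major seventh is Gb, so the target letter is G.
From F##, a major seventh is 11 semitones down: G#.

G#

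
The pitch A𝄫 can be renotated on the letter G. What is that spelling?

G

Abb is pitch class 7. The letter G alone is pitch class 7.
Pitch class 7 on G needs no accidental: G.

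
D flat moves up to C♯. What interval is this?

augmented seventh

Counting letters D–E–F–G–A–B–C gives a seventh.
Db→C# = 12 semitones, 1 wider than the major seventh (11), so augmented.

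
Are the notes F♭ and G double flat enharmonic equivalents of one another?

No

Fb is pitch class 4; Gbb is pitch class 5.
The pitch classes differ (4 vs. 5), so they are not enharmonic equivalents.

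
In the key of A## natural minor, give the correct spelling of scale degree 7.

G##

The A## natural minor scale runs A## B## C## D## E## F## G##.
Degree 7 is G##.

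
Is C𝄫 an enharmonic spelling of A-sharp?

Yes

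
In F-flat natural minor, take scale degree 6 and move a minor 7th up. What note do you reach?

Scale degree 6 of Fb natural minor is Dbb.
A minor seventh (10 semitones) above Dbb lands on the letter C, giving Cbb.

Cbb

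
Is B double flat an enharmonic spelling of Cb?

No

Two spellings are enharmonically equivalent only if they share a pitch class.
Here Bbb → 9, Cb → 11; 9 ≠ 11, so they are not.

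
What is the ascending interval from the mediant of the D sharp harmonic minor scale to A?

minor third

The mediant of D# harmonic minor is F#.
F# up to A: letters F→A make it a third; 3 semitones makes it minor.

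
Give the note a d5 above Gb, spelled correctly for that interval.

Dbb

G up a perfect fifth is D, so the target letter is D.
From Gb, a diminished fifth is 6 semitones up: Dbb.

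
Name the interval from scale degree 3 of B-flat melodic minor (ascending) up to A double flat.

Scale degree 3 of Bb melodic minor (ascending) is Db.
Db up to Abb: letters D→A make it a fifth; 6 semitones makes it diminished.

diminished fifth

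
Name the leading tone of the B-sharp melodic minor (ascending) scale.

A##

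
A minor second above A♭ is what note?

Bbb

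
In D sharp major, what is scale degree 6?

Degree 6 takes the letter 5 steps above D, which is B.
In major, degree 6 sits 9 semitones above the tonic. D# + 9 semitones is pitch class 0, spelled on B as B#.

B#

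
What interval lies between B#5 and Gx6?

Counting letters B–C–D–E–F–G gives a sixth.
B#→G## = 9 semitones, exactly the major sixth.

major sixth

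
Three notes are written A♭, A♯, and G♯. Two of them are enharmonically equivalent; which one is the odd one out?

A#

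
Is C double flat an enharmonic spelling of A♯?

Yes

Cbb = pitch class 10 and A# = pitch class 10 — the same pitch class, so they are enharmonic equivalents.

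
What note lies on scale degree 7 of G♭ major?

Degree 7 takes the letter 6 steps above G, which is F.
In major, degree 7 sits 11 semitones above the tonic. Gb + 11 semitones is pitch class 5, spelled on F as F.

F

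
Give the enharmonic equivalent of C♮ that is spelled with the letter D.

Dbb

Plain D sits 2 semitones above C, so on the letter D the same pitch needs a double flat: Dbb.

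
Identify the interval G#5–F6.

diminished seventh

The letter names run G→F, a span of 6 letter steps, so the interval is some kind of seventh.
G# to F is 9 semitones. A major seventh is 11, so 9 makes it diminished.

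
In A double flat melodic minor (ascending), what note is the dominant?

The Abb melodic minor (ascending) scale runs Abb Bbb Cbb Dbb Ebb Fb Gb.
Degree 5 is Ebb.

Ebb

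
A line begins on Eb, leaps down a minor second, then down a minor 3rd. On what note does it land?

B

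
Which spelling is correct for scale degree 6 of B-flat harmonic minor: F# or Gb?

Each scale degree takes a distinct letter name. Degree 6 of a scale on B must use the letter G.
Gb and F# are enharmonically the same pitch, but only Gb uses the letter G, so it is the correct spelling here.

Gb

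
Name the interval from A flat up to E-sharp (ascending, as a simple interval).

doubly augmented fifth

Counting letters A–B–C–D–E gives a fifth.
Ab→E# = 9 semitones, 2 wider than the perfect fifth (7), so doubly augmented.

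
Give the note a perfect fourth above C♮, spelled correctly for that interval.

A fourth above C lands on the letter F.
A perfect fourth spans 5 semitones, so C moves to pitch class 5. On the letter F that is F.

F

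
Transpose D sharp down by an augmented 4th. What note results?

A

D down a perfect fourth is A, so the target letter is A.
From D#, an augmented fourth is 6 semitones down: A.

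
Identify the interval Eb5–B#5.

doubly augmented fifth

Counting letters E–F–G–A–B gives a fifth.
Eb→B# = 9 semitones, 2 wider than the perfect fifth (7), so doubly augmented.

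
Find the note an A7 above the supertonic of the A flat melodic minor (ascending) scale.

The supertonic of Ab melodic minor (ascending) is Bb.
An augmented seventh (12 semitones) above Bb lands on the letter A, giving A#.

A#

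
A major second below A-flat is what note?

A down a major second is G, so the target letter is G.
From Ab, a major second is 2 semitones down: Gb.

Gb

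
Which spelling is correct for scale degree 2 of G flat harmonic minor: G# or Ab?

Ab

Each scale degree takes a distinct letter name. Degree 2 of a scale on G must use the letter A.
Ab and G# are enharmonically the same pitch, but only Ab uses the letter A, so it is the correct spelling here.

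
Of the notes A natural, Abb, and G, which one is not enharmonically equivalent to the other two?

In 12-tone equal temperament, enharmonic equivalents share a pitch class. A is pitch class 9; Abb is pitch class 7; G is pitch class 7.
Abb and G share pitch class 7, while A is pitch class 9.

A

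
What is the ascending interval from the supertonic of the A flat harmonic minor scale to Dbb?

The supertonic of Ab harmonic minor is Bb.
Bb up to Dbb: letters B→D make it a third; 2 semitones makes it diminished.

diminished third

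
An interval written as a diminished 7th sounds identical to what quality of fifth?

doubly augmented

A diminished seventh spans 9 semitones.
A fifth spanning 9 semitones is doubly augmented (the perfect fifth is 7).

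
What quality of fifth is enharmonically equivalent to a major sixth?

A major sixth spans 9 semitones.
A fifth spanning 9 semitones is doubly augmented (the perfect fifth is 7).

doubly augmented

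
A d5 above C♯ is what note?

A fifth above C lands on the letter G.
A diminished fifth spans 6 semitones, so C# moves to pitch class 7. On the letter G that is G.

G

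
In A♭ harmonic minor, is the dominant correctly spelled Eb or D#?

Eb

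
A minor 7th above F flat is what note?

A seventh above F lands on the letter E.
A minor seventh spans 10 semitones, so Fb moves to pitch class 2. On the letter E that is Ebb.

Ebb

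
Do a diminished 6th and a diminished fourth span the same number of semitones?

No

A diminished sixth spans 7 semitones; a diminished fourth spans 4.
The spans differ, so they are not enharmonic equivalents.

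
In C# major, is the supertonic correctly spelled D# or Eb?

Each scale degree takes a distinct letter name. Degree 2 of a scale on C must use the letter D.
D# and Eb are enharmonically the same pitch, but only D# uses the letter D, so it is the correct spelling here.

D#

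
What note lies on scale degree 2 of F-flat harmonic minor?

Gb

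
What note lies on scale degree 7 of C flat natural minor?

Bbb

The Cb natural minor scale runs Cb Db Ebb Fb Gb Abb Bbb.
Degree 7 is Bbb.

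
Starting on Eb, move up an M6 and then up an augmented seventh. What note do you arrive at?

A major sixth up from Eb is C (letter C, 9 semitones up).
An augmented seventh up from C is B# (letter B, 12 semitones up).

B#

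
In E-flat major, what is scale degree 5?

Bb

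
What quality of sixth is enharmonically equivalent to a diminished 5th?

doubly diminished

A diminished fifth spans 6 semitones.
A sixth spanning 6 semitones is doubly diminished (the major sixth is 9).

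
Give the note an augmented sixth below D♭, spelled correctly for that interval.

A sixth below D lands on the letter F.
An augmented sixth spans 10 semitones, so Db moves to pitch class 3. On the letter F that is Fbb.

Fbb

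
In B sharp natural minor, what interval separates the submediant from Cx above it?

The submediant of B# natural minor is G#.
G# up to C##: letters G→C make it a fourth; 6 semitones makes it augmented.

augmented fourth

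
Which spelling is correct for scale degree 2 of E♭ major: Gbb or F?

F

Each scale degree takes a distinct letter name. Degree 2 of a scale on E must use the letter F.
F and Gbb are enharmonically the same pitch, but only F uses the letter F, so it is the correct spelling here.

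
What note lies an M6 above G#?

G up a major sixth is E, so the target letter is E.
From G#, a major sixth is 9 semitones up: E#.

E#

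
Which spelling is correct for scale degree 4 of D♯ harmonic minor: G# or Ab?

G#

Each scale degree takes a distinct letter name. Degree 4 of a scale on D must use the letter G.
G# and Ab are enharmonically the same pitch, but only G# uses the letter G, so it is the correct spelling here.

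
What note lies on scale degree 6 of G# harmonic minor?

E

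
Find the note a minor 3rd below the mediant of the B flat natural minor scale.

Bb

The mediant of Bb natural minor is Db.
A minor third (3 semitones) below Db lands on the letter B, giving Bb.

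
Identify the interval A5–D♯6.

augmented fourth

Counting letters A–B–C–D gives a fourth.
A→D# = 6 semitones, 1 wider than the perfect fourth (5), so augmented.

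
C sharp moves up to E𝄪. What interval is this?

The letter names run C→E, a span of 2 letter steps, so the interval is some kind of third.
C# to E## is 5 semitones. A major third is 4, so 5 makes it augmented.

augmented third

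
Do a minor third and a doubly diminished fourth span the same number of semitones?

A minor third spans 3 semitones; a doubly diminished fourth spans 3.
They are enharmonically equivalent.

Yes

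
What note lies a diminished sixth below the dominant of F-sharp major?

The dominant of F# major is C#.
A diminished sixth (7 semitones) below C# lands on the letter E, giving E##.

E##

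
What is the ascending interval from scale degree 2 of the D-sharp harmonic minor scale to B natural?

Scale degree 2 of D# harmonic minor is E#.
E# up to B: letters E→B make it a fifth; 6 semitones makes it diminished.

diminished fifth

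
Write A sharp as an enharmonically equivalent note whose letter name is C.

A# is pitch class 10. The letter C alone is pitch class 0.
To reach pitch class 10 from C requires an offset of -2 semitones, i.e. double flat: Cbb.

Cbb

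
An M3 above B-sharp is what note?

D##

A third above B lands on the letter D.
A major third spans 4 semitones, so B# moves to pitch class 4. On the letter D that is D##.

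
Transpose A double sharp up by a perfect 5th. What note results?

E##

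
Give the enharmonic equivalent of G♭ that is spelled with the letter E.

Gb is pitch class 6. The letter E alone is pitch class 4.
To reach pitch class 6 from E requires an offset of +2 semitones, i.e. double sharp: E##.

E##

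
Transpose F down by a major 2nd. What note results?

Eb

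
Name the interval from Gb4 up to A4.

augmented second

Counting letters G–A gives a second.
Gb→A = 3 semitones, 1 wider than the major second (2), so augmented.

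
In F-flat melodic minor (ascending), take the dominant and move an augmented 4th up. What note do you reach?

F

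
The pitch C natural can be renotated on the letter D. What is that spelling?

Plain D sits 2 semitones above C, so on the letter D the same pitch needs a double flat: Dbb.

Dbb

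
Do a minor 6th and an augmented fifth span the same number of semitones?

A minor sixth spans 8 semitones; an augmented fifth spans 8.
They are enharmonically equivalent.

Yes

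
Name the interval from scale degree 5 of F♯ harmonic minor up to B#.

Scale degree 5 of F# harmonic minor is C#.
C# up to B#: letters C→B make it a seventh; 11 semitones makes it major.

major seventh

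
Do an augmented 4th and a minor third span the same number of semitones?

No

An augmented fourth spans 6 semitones; a minor third spans 3.
The spans differ, so they are not enharmonic equivalents.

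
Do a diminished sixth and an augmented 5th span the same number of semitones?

A diminished sixth spans 7 semitones; an augmented fifth spans 8.
The spans differ, so they are not enharmonic equivalents.

No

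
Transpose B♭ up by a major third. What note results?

D

A third above B lands on the letter D.
A major third spans 4 semitones, so Bb moves to pitch class 2. On the letter D that is D.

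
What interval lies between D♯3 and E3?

minor second

The letter names run D→E, a span of 1 letter step, so the interval is some kind of second.
D# to E is 1 semitone. A major second is 2, so 1 makes it minor.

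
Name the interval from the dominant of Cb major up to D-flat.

perfect fifth

The dominant of Cb major is Gb.
Gb up to Db: letters G→D make it a fifth; 7 semitones makes it perfect.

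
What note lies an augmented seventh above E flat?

A seventh above E lands on the letter D.
An augmented seventh spans 12 semitones, so Eb moves to pitch class 3. On the letter D that is D#.

D#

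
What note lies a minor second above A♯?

B

A up a major second is B, so the target letter is B.
From A#, a minor second is 1 semitone up: B.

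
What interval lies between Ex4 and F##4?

The letter names run E→F, a span of 1 letter step, so the interval is some kind of second.
E## to F## is 1 semitone. A major second is 2, so 1 makes it minor.

minor second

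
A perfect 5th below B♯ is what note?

A fifth below B lands on the letter E.
A perfect fifth spans 7 semitones, so B# moves to pitch class 5. On the letter E that is E#.

E#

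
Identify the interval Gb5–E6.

augmented sixth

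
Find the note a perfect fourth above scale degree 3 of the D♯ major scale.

Scale degree 3 of D# major is F##.
A perfect fourth (5 semitones) above F## lands on the letter B, giving B#.

B#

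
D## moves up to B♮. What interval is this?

diminished sixth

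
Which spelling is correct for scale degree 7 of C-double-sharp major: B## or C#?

B##

Each scale degree takes a distinct letter name. Degree 7 of a scale on C must use the letter B.
B## and C# are enharmonically the same pitch, but only B## uses the letter B, so it is the correct spelling here.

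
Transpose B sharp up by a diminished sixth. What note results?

G

A sixth above B lands on the letter G.
A diminished sixth spans 7 semitones, so B# moves to pitch class 7. On the letter G that is G.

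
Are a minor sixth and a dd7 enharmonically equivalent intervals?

A minor sixth spans 8 semitones; a doubly diminished seventh spans 8.
They are enharmonically equivalent.

Yes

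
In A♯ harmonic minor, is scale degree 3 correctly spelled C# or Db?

C#

Each scale degree takes a distinct letter name. Degree 3 of a scale on A must use the letter C.
C# and Db are enharmonically the same pitch, but only C# uses the letter C, so it is the correct spelling here.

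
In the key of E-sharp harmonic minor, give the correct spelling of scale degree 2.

F##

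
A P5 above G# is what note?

D#

G up a perfect fifth is D, so the target letter is D.
From G#, a perfect fifth is 7 semitones up: D#.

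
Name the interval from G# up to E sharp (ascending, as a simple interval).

major sixth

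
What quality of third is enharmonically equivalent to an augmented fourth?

An augmented fourth spans 6 semitones.
A third spanning 6 semitones is doubly augmented (the major third is 4).

doubly augmented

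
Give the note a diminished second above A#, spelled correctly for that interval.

Bb

A second above A lands on the letter B.
A diminished second spans 0 semitones, so A# moves to pitch class 10. On the letter B that is Bb.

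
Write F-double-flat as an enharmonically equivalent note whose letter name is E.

Plain E sits 1 semitone above Fbb, so on the letter E the same pitch needs a flat: Eb.

Eb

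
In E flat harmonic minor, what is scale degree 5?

Degree 5 takes the letter 4 steps above E, which is B.
In harmonic minor, degree 5 sits 7 semitones above the tonic. Eb + 7 semitones is pitch class 10, spelled on B as Bb.

Bb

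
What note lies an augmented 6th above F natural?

D#

A sixth above F lands on the letter D.
An augmented sixth spans 10 semitones, so F moves to pitch class 3. On the letter D that is D#.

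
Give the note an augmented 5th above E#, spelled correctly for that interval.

E up a perfect fifth is B, so the target letter is B.
From E#, an augmented fifth is 8 semitones up: B##.

B##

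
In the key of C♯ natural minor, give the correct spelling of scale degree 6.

A

The C# natural minor scale runs C# D# E F# G# A B.
Degree 6 is A.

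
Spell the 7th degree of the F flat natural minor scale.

The Fb natural minor scale runs Fb Gb Abb Bbb Cb Dbb Ebb.
Degree 7 is Ebb.

Ebb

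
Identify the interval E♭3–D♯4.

Counting letters E–F–G–A–B–C–D gives a seventh.
Eb→D# = 12 semitones, 1 wider than the major seventh (11), so augmented.

augmented seventh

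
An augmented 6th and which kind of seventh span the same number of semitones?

minor

An augmented sixth spans 10 semitones.
A seventh spanning 10 semitones is minor (the major seventh is 11).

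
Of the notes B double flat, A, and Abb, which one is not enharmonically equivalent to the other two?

Abb

In 12-tone equal temperament, enharmonic equivalents share a pitch class. Bbb is pitch class 9; A is pitch class 9; Abb is pitch class 7.
Bbb and A share pitch class 9, while Abb is pitch class 7.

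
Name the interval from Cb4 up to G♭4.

perfect fifth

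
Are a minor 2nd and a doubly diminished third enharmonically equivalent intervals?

Yes

A minor second spans 1 semitone; a doubly diminished third spans 1.
They are enharmonically equivalent.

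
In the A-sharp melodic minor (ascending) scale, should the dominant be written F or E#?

E#

Each scale degree takes a distinct letter name. Degree 5 of a scale on A must use the letter E.
E# and F are enharmonically the same pitch, but only E# uses the letter E, so it is the correct spelling here.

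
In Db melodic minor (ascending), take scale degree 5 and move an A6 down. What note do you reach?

Scale degree 5 of Db melodic minor (ascending) is Ab.
An augmented sixth (10 semitones) below Ab lands on the letter C, giving Cbb.

Cbb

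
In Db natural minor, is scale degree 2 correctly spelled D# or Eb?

Eb

Each scale degree takes a distinct letter name. Degree 2 of a scale on D must use the letter E.
Eb and D# are enharmonically the same pitch, but only Eb uses the letter E, so it is the correct spelling here.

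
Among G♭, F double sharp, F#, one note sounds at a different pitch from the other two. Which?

F##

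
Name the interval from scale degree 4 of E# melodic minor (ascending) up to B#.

Scale degree 4 of E# melodic minor (ascending) is A#.
A# up to B#: letters A→B make it a second; 2 semitones makes it major.

major second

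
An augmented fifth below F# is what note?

F down a perfect fifth is Bb, so the target letter is B.
From F#, an augmented fifth is 8 semitones down: Bb.

Bb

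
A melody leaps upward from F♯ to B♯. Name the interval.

augmented fourth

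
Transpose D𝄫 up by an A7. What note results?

C

A seventh above D lands on the letter C.
An augmented seventh spans 12 semitones, so Dbb moves to pitch class 0. On the letter C that is C.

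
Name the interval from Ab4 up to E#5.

doubly augmented fifth

The letter names run A→E, a span of 4 letter steps, so the interval is some kind of fifth.
Ab to E# is 9 semitones. A perfect fifth is 7, so 9 makes it doubly augmented.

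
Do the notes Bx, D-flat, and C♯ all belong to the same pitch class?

B## = pitch class 1 and Db = pitch class 1 and C# = pitch class 1 — the same pitch class, so they are enharmonic equivalents.

Yes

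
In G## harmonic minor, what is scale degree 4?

C##

Degree 4 takes the letter 3 steps above G, which is C.
In harmonic minor, degree 4 sits 5 semitones above the tonic. G## + 5 semitones is pitch class 2, spelled on C as C##.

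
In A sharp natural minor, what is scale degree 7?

G#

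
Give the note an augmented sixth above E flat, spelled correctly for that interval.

C#

A sixth above E lands on the letter C.
An augmented sixth spans 10 semitones, so Eb moves to pitch class 1. On the letter C that is C#.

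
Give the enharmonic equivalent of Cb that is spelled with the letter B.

B

Cb is pitch class 11. The letter B alone is pitch class 11.
Pitch class 11 on B needs no accidental: B.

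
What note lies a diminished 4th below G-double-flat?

Db

A fourth below G lands on the letter D.
A diminished fourth spans 4 semitones, so Gbb moves to pitch class 1. On the letter D that is Db.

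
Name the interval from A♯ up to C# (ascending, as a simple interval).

minor third

Counting letters A–B–C gives a third.
A#→C# = 3 semitones, 1 narrower than the major third (4), so minor.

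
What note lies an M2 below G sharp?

A second below G lands on the letter F.
A major second spans 2 semitones, so G# moves to pitch class 6. On the letter F that is F#.

F#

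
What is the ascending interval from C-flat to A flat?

major sixth

The letter names run C→A, a span of 5 letter steps, so the interval is some kind of sixth.
Cb to Ab is 9 semitones. A major sixth is 9, so 9 makes it major.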